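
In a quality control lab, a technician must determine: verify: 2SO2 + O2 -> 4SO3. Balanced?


Equation: 2SO2 + O2 -> 4SO3
Check atoms: O: 6≠12, S: 2≠4
Not balanced

No, not balanced


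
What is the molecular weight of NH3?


M(NH3) = 1×14.01 + 3×1.008
= 14.01 + 3.02
= 17.03 g/mol

17.03 g/mol


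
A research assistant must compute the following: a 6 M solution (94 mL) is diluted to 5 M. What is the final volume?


C1V1 = C2V2
6 × 94 = 5 × V2
V2 = 564/5 = 112.8 mL

112.8 mL


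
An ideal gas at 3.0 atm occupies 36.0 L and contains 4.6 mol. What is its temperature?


PV = nRT  (R = 0.08206 L·atm/(mol·K))
T = PV/(nR) = 3.0×36.0/(4.6×0.08206)
= 108.00/0.377476
= 286.11 K

286.11 K


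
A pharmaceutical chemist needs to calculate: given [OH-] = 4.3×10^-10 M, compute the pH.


pOH = -log10([OH-]) = -log10(4.3×10^-10)
= 10 - log10(4.3) = 9.37
pH = 14 - pOH = 14 - 9.37 = 4.63

4.63


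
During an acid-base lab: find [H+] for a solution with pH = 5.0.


[H+] = 10^(-pH) = 10^(-5.0)
= 1.0×10^-5 M

1.0×10^-5 M


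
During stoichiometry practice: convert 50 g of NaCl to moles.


M(NaCl) = 58.44 g/mol
n = mass/M = 50/58.44 = 0.8556 mol

0.8556 mol


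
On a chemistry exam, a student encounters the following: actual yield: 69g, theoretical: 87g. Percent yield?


% yield = actual/theoretical × 100
= 69/87 × 100
= 79.31%

79.31%


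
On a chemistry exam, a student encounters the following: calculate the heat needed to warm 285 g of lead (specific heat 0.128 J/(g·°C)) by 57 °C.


q = mcΔT = 285 × 0.128 × 57
= 2079.36 J

2079.36 J


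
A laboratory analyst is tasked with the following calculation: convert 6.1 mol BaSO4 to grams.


M(BaSO4) = 233.4 g/mol
mass = n × M = 6.1 × 233.4 = 1423.74 g

1423.74 g


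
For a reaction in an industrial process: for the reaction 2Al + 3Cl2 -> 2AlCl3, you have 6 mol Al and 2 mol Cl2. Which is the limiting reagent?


Mole ratio available / coefficient:
  Al: 6/2 = 3.000
  Cl2: 2/3 = 0.667
Smaller ratio is limiting.

Cl2


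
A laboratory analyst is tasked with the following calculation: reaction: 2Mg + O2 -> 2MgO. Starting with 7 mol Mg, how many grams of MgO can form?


Mole ratio MgO:Mg = 2:2
n(MgO) = 7 × 2/2 = 7.000 mol
mass = 7.000 × 40.31 = 282.17 g

282.17 g


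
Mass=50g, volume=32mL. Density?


ρ = mass/volume
= 50/32
= 1.562 g/mL

1.562 g/mL


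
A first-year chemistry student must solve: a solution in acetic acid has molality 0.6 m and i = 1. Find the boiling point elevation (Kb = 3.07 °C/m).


ΔTb = Kb × m × i
= 3.07 × 0.6 × 1
= 1.842 °C

1.842 °C


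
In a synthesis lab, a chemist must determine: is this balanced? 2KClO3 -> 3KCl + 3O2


Equation: 2KClO3 -> 3KCl + 3O2
Check atoms: Cl: 2≠3, K: 2≠3, O: 6=6
Not balanced

No, not balanced


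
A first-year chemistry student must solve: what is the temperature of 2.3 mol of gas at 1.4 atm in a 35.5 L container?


PV = nRT  (R = 0.08206 L·atm/(mol·K))
T = PV/(nR) = 1.4×35.5/(2.3×0.08206)
= 49.70/0.188738
= 263.33 K

263.33 K


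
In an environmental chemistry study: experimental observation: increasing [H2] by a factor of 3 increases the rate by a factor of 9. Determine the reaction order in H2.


rate ∝ [H2]^n
3^n = 9 → n = 2
Order in H2: 2

2


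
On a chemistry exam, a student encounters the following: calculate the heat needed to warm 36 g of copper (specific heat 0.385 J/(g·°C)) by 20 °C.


q = mcΔT = 36 × 0.385 × 20
= 277.20 J

277.20 J


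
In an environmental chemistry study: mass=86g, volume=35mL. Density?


ρ = mass/volume
= 86/35
= 2.457 g/mL

2.457 g/mL


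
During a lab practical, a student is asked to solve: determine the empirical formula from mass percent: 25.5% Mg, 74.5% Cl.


Assume 100 g sample. Moles of each element:
  Mg: 25.5/24.31 = 1.049 mol
  Cl: 74.5/35.45 = 2.102 mol
Divide by smallest (1.049):
  Mg: 1.049/1.049 = 1.0
  Cl: 2.102/1.049 = 2.0
Empirical formula: MgCl2

MgCl2


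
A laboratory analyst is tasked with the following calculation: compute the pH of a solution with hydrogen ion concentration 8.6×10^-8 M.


pH = -log10([H+]) = -log10(8.6×10^-8)
= 8 - log10(8.6)
= 8 - 0.93
= 7.07

7.07


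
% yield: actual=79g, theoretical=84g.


% yield = actual/theoretical × 100
= 79/84 × 100
= 94.05%

94.05%


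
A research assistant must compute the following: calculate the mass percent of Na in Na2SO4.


M(Na2SO4) = 2×22.99 + 1×32.07 + 4×16.0 = 142.05 g/mol
Mass of Na = 2 × 22.99 = 45.98 g/mol
% Na = 45.98/142.05 × 100 = 32.37%

32.37%


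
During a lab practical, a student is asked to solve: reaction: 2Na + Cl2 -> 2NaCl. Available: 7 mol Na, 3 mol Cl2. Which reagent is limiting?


Mole ratio available / coefficient:
  Na: 7/2 = 3.500
  Cl2: 3/1 = 3.000
Smaller ratio is limiting.

Cl2


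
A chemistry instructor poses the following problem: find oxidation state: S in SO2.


x + 2(-2) = 0, so x = +4
Oxidation number: +4

+4


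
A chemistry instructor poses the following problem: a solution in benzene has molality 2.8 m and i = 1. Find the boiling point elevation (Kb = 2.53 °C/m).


ΔTb = Kb × m × i
= 2.53 × 2.8 × 1
= 7.084 °C

7.084 °C


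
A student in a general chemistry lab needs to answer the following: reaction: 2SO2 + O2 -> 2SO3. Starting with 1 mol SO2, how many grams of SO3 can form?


Mole ratio SO3:SO2 = 2:2
n(SO3) = 1 × 2/2 = 1.000 mol
mass = 1.000 × 80.07 = 80.07 g

80.07 g


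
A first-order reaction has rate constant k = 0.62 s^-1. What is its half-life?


t½ = ln2/k = 0.693147/(0.62 s^-1)
= 1.118 s

1.118 s


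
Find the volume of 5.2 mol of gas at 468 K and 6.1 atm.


PV = nRT  (R = 0.08206 L·atm/(mol·K))
V = nRT/P = 5.2×0.08206×468/6.1
= 32.738 L

32.738 L


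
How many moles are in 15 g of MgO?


M(MgO) = 40.31 g/mol
n = mass/M = 15/40.31 = 0.3721 mol

0.3721 mol


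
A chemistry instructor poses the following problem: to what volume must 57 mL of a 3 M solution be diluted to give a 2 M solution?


C1V1 = C2V2
3 × 57 = 2 × V2
V2 = 171/2 = 85.5 mL

85.5 mL


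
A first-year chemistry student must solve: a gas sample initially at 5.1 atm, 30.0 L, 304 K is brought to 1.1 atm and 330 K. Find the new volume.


P1V1/T1 = P2V2/T2
V2 = P1V1T2/(T1P2)
= 5.1×30.0×330/(304×1.1)
= 150.987 L

150.987 L


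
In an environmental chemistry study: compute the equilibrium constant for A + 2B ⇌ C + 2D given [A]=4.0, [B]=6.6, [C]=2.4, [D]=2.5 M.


Kc = [C][D]^2/([A][B]^2)
= (2.4^1 × 2.5^2)/(4.0^1 × 6.6^2)
= 15/174.24
= 0.08609

0.08609


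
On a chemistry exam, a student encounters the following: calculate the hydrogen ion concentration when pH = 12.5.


[H+] = 10^(-pH) = 10^(-12.5)
= 3.16×10^-13 M

3.16×10^-13 M


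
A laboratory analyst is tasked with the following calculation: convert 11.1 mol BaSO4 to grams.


M(BaSO4) = 233.4 g/mol
mass = n × M = 11.1 × 233.4 = 2590.74 g

2590.74 g


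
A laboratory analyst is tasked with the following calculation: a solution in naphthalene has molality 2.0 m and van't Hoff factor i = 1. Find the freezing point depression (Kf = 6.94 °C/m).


ΔTf = Kf × m × i
= 6.94 × 2.0 × 1
= 13.88 °C

13.88 °C


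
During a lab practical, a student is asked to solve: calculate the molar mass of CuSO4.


M(CuSO4) = 1×63.55 + 1×32.07 + 4×16.0
= 63.55 + 32.07 + 64.0
= 159.62 g/mol

159.62 g/mol


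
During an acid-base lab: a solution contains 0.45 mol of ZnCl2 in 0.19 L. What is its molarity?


M = n/V = 0.45/0.19 = 2.368 mol/L

2.368 M


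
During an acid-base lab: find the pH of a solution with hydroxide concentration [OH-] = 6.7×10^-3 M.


pOH = -log10([OH-]) = -log10(6.7×10^-3)
= 3 - log10(6.7) = 2.17
pH = 14 - pOH = 14 - 2.17 = 11.83

11.83


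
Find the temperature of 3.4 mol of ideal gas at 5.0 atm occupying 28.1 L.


PV = nRT  (R = 0.08206 L·atm/(mol·K))
T = PV/(nR) = 5.0×28.1/(3.4×0.08206)
= 140.50/0.279004
= 503.58 K

503.58 K


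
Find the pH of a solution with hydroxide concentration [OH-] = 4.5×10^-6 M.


pOH = -log10([OH-]) = -log10(4.5×10^-6)
= 6 - log10(4.5) = 5.35
pH = 14 - pOH = 14 - 5.35 = 8.65

8.65


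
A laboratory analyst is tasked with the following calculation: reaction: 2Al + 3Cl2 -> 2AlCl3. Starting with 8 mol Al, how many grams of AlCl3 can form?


Mole ratio AlCl3:Al = 2:2
n(AlCl3) = 8 × 2/2 = 8.000 mol
mass = 8.000 × 133.33 = 1066.64 g

1066.64 g


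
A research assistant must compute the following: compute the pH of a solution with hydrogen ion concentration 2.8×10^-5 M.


pH = -log10([H+]) = -log10(2.8×10^-5)
= 5 - log10(2.8)
= 5 - 0.45
= 4.55

4.55


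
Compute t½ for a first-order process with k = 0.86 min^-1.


t½ = ln2/k = 0.693147/(0.86 min^-1)
= 0.8060 min

0.8060 min


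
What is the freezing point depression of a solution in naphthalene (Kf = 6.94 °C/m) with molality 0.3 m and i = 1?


ΔTf = Kf × m × i
= 6.94 × 0.3 × 1
= 2.082 °C

2.082 °C


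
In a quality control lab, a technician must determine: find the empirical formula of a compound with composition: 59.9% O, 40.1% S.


Assume 100 g sample. Moles of each element:
  O: 59.9/16.0 = 3.744 mol
  S: 40.1/32.07 = 1.25 mol
Divide by smallest (1.25):
  O: 3.744/1.25 = 3.0
  S: 1.25/1.25 = 1.0
Empirical formula: SO3

SO3


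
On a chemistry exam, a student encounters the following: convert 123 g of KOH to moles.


M(KOH) = 56.11 g/mol
n = mass/M = 123/56.11 = 2.1921 mol

2.1921 mol


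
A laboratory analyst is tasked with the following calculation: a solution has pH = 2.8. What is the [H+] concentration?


[H+] = 10^(-pH) = 10^(-2.8)
= 1.58×10^-3 M

1.58×10^-3 M


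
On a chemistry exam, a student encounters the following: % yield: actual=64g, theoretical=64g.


% yield = actual/theoretical × 100
= 64/64 × 100
= 100.0%

100.0%


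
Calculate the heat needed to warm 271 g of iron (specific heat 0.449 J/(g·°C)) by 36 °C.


q = mcΔT = 271 × 0.449 × 36
= 4380.44 J

4380.44 J


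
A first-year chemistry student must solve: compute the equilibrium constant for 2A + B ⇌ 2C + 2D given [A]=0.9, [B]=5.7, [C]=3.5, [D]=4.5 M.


Kc = [C]^2[D]^2/([A]^2[B])
= (3.5^2 × 4.5^2)/(0.9^2 × 5.7^1)
= 248.0625/4.617
= 53.73

53.73


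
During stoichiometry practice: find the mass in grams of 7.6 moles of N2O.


M(N2O) = 44.02 g/mol
mass = n × M = 7.6 × 44.02 = 334.55 g

334.55 g


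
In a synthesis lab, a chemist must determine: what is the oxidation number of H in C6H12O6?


H is +1 with nonmetals
Oxidation number: +1

+1


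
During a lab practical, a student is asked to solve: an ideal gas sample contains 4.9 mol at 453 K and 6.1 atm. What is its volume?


PV = nRT  (R = 0.08206 L·atm/(mol·K))
V = nRT/P = 4.9×0.08206×453/6.1
= 29.86 L

29.86 L


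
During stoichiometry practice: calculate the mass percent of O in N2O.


M(N2O) = 2×14.01 + 1×16.0 = 44.02 g/mol
Mass of O = 1 × 16.0 = 16.00 g/mol
% O = 16.00/44.02 × 100 = 36.35%

36.35%


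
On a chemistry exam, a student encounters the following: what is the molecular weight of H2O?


M(H2O) = 2×1.008 + 1×16.0
= 2.02 + 16.0
= 18.02 g/mol

18.02 g/mol


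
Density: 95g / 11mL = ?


ρ = mass/volume
= 95/11
= 8.636 g/mL

8.636 g/mL


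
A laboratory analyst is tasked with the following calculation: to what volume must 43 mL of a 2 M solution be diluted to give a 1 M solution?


C1V1 = C2V2
2 × 43 = 1 × V2
V2 = 86/1 = 86.0 mL

86.0 mL


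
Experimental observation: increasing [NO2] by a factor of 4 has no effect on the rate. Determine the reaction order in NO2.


rate ∝ [NO2]^n
rate ∝ [NO2]^0
Order in NO2: 0

0


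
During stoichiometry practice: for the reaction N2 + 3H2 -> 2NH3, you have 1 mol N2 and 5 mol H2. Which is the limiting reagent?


Mole ratio available / coefficient:
  N2: 1/1 = 1.000
  H2: 5/3 = 1.667
Smaller ratio is limiting.

N2


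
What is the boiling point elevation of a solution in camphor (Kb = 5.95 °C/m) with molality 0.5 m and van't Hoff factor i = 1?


ΔTb = Kb × m × i
= 5.95 × 0.5 × 1
= 2.975 °C

2.975 °C


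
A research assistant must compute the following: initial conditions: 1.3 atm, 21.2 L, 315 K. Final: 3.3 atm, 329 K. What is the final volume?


P1V1/T1 = P2V2/T2
V2 = P1V1T2/(T1P2)
= 1.3×21.2×329/(315×3.3)
= 8.723 L

8.723 L


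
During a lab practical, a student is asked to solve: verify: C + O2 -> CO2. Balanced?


Equation: C + O2 -> CO2
Check atoms: C: 1=1, O: 2=2
Balanced

Yes, balanced


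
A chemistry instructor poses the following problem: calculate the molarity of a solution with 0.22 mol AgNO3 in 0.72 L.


M = n/V = 0.22/0.72 = 0.306 mol/L

0.306 M


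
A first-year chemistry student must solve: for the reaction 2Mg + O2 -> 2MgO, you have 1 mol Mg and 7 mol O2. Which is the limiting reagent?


Mole ratio available / coefficient:
  Mg: 1/2 = 0.500
  O2: 7/1 = 7.000
Smaller ratio is limiting.

Mg


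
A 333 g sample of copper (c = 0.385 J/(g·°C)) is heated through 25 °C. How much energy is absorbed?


q = mcΔT = 333 × 0.385 × 25
= 3205.13 J

3205.13 J


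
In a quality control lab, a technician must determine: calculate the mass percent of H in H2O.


M(H2O) = 2×1.008 + 1×16.0 = 18.016 g/mol
Mass of H = 2 × 1.008 = 2.016 g/mol
% H = 2.016/18.016 × 100 = 11.19%

11.19%


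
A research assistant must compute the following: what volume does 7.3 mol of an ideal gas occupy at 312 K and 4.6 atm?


PV = nRT  (R = 0.08206 L·atm/(mol·K))
V = nRT/P = 7.3×0.08206×312/4.6
= 40.63 L

40.63 L


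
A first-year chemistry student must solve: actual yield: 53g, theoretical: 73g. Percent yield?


% yield = actual/theoretical × 100
= 53/73 × 100
= 72.6%

72.6%


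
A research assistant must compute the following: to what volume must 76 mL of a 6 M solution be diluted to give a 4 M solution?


C1V1 = C2V2
6 × 76 = 4 × V2
V2 = 456/4 = 114.0 mL

114.0 mL


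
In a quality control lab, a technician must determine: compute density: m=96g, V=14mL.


ρ = mass/volume
= 96/14
= 6.857 g/mL

6.857 g/mL


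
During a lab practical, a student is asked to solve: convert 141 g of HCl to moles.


M(HCl) = 36.46 g/mol
n = mass/M = 141/36.46 = 3.8673 mol

3.8673 mol


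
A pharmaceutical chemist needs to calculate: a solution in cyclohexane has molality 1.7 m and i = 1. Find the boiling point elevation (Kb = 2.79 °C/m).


ΔTb = Kb × m × i
= 2.79 × 1.7 × 1
= 4.743 °C

4.743 °C


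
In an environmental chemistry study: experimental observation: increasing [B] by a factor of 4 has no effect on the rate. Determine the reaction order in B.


rate ∝ [B]^n
rate ∝ [B]^0
Order in B: 0

0


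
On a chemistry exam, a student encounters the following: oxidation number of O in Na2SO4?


O is usually -2
Oxidation number: -2

-2


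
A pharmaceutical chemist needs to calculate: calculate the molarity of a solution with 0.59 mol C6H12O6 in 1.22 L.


M = n/V = 0.59/1.22 = 0.484 mol/L

0.484 M


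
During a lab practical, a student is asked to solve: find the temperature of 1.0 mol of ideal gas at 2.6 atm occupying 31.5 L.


PV = nRT  (R = 0.08206 L·atm/(mol·K))
T = PV/(nR) = 2.6×31.5/(1.0×0.08206)
= 81.90/0.082060
= 998.05 K

998.05 K


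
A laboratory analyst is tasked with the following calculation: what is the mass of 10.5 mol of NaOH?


M(NaOH) = 40.0 g/mol
mass = n × M = 10.5 × 40.0 = 420.00 g

420.00 g


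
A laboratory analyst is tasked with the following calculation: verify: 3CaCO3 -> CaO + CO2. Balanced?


Equation: 3CaCO3 -> CaO + CO2
Check atoms: C: 3≠1, Ca: 3≠1, O: 9≠3
Not balanced

No, not balanced


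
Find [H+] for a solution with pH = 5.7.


[H+] = 10^(-pH) = 10^(-5.7)
= 2.0×10^-6 M

2.0×10^-6 M


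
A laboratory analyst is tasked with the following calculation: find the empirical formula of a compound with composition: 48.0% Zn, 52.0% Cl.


Assume 100 g sample. Moles of each element:
  Zn: 48.0/65.38 = 0.734 mol
  Cl: 52.0/35.45 = 1.467 mol
Divide by smallest (0.734):
  Zn: 0.734/0.734 = 1.0
  Cl: 1.467/0.734 = 2.0
Empirical formula: ZnCl2

ZnCl2


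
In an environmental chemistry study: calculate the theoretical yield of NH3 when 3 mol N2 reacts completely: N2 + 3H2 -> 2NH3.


Mole ratio NH3:N2 = 2:1
n(NH3) = 3 × 2/1 = 6.000 mol
mass = 6.000 × 17.03 = 102.18 g

102.18 g


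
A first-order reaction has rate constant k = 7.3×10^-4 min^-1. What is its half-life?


t½ = ln2/k = 0.693147/(7.3×10^-4 min^-1)
= 949.5 min

949.5 min


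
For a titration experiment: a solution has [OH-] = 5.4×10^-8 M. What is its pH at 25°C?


pOH = -log10([OH-]) = -log10(5.4×10^-8)
= 8 - log10(5.4) = 7.27
pH = 14 - pOH = 14 - 7.27 = 6.73

6.73


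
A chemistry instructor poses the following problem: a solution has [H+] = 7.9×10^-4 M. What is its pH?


pH = -log10([H+]) = -log10(7.9×10^-4)
= 4 - log10(7.9)
= 4 - 0.9
= 3.1

3.1


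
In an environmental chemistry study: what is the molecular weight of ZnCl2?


M(ZnCl2) = 1×65.38 + 2×35.45
= 65.38 + 70.9
= 136.28 g/mol

136.28 g/mol


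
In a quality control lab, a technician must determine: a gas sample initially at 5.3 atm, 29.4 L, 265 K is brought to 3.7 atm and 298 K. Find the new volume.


P1V1/T1 = P2V2/T2
V2 = P1V1T2/(T1P2)
= 5.3×29.4×298/(265×3.7)
= 47.358 L

47.358 L


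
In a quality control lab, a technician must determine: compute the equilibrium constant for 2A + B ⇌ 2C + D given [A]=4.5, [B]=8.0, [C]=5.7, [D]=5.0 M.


Kc = [C]^2[D]/([A]^2[B])
= (5.7^2 × 5.0^1)/(4.5^2 × 8.0^1)
= 162.45/162
= 1.003

1.003


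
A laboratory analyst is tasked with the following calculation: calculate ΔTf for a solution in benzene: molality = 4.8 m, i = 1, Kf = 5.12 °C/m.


ΔTf = Kf × m × i
= 5.12 × 4.8 × 1
= 24.576 °C

24.576 °C


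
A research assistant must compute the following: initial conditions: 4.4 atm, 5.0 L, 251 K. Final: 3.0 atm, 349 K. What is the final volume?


P1V1/T1 = P2V2/T2
V2 = P1V1T2/(T1P2)
= 4.4×5.0×349/(251×3.0)
= 10.197 L

10.197 L


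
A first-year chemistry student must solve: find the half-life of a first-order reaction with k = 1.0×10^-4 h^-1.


t½ = ln2/k = 0.693147/(1.0×10^-4 h^-1)
= 6931 h

6931 h


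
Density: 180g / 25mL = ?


ρ = mass/volume
= 180/25
= 7.2 g/mL

7.2 g/mL


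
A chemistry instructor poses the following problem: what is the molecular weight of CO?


M(CO) = 1×12.01 + 1×16.0
= 12.01 + 16.0
= 28.01 g/mol

28.01 g/mol


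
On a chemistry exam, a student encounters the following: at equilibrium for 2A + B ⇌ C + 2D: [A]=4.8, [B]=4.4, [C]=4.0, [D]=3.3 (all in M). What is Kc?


Kc = [C][D]^2/([A]^2[B])
= (4.0^1 × 3.3^2)/(4.8^2 × 4.4^1)
= 43.56/101.376
= 0.4297

0.4297


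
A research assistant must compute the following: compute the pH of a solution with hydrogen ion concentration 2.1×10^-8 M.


pH = -log10([H+]) = -log10(2.1×10^-8)
= 8 - log10(2.1)
= 8 - 0.32
= 7.68

7.68


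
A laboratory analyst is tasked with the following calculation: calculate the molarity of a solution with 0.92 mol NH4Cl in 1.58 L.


M = n/V = 0.92/1.58 = 0.582 mol/L

0.582 M


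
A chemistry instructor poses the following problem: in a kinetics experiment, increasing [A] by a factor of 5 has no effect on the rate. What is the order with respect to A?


rate ∝ [A]^n
rate ∝ [A]^0
Order in A: 0

0


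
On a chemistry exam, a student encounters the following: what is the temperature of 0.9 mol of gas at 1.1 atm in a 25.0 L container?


PV = nRT  (R = 0.08206 L·atm/(mol·K))
T = PV/(nR) = 1.1×25.0/(0.9×0.08206)
= 27.50/0.073854
= 372.36 K

372.36 K


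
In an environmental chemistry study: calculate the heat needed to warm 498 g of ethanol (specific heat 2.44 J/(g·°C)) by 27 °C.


q = mcΔT = 498 × 2.44 × 27
= 32808.24 J

32808.24 J


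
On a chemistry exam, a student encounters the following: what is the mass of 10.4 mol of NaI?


M(NaI) = 149.89 g/mol
mass = n × M = 10.4 × 149.89 = 1558.86 g

1558.86 g


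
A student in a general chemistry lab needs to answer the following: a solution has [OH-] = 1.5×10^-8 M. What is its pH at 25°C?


pOH = -log10([OH-]) = -log10(1.5×10^-8)
= 8 - log10(1.5) = 7.82
pH = 14 - pOH = 14 - 7.82 = 6.18

6.18


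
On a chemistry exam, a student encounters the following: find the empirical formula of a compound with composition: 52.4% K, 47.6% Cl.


Assume 100 g sample. Moles of each element:
  K: 52.4/39.1 = 1.34 mol
  Cl: 47.6/35.45 = 1.343 mol
Divide by smallest (1.34):
  K: 1.34/1.34 = 1.0
  Cl: 1.343/1.34 = 1.0
Empirical formula: KCl

KCl


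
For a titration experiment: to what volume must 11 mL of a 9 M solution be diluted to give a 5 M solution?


C1V1 = C2V2
9 × 11 = 5 × V2
V2 = 99/5 = 19.8 mL

19.8 mL


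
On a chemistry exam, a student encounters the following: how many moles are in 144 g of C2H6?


M(C2H6) = 30.07 g/mol
n = mass/M = 144/30.07 = 4.7888 mol

4.7888 mol


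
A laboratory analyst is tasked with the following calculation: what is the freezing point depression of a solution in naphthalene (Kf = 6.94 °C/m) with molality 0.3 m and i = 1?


ΔTf = Kf × m × i
= 6.94 × 0.3 × 1
= 2.082 °C

2.082 °C


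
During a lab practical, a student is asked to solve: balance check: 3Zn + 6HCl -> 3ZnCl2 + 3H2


Equation: 3Zn + 6HCl -> 3ZnCl2 + 3H2
Check atoms: Cl: 6=6, H: 6=6, Zn: 3=3
Balanced

Yes, balanced


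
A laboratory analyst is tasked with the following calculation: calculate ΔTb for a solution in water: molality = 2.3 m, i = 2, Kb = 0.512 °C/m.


ΔTb = Kb × m × i
= 0.512 × 2.3 × 2
= 2.3552 °C

2.3552 °C


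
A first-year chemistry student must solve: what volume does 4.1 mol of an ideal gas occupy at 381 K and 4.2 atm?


PV = nRT  (R = 0.08206 L·atm/(mol·K))
V = nRT/P = 4.1×0.08206×381/4.2
= 30.52 L

30.52 L


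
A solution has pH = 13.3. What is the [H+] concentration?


[H+] = 10^(-pH) = 10^(-13.3)
= 5.01×10^-14 M

5.01×10^-14 M


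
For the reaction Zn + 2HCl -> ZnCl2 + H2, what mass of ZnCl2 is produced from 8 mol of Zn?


Mole ratio ZnCl2:Zn = 1:1
n(ZnCl2) = 8 × 1/1 = 8.000 mol
mass = 8.000 × 136.28 = 1090.24 g

1090.24 g


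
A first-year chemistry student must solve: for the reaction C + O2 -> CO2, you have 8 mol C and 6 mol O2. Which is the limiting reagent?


Mole ratio available / coefficient:
  C: 8/1 = 8.000
  O2: 6/1 = 6.000
Smaller ratio is limiting.

O2


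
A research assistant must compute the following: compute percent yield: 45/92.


% yield = actual/theoretical × 100
= 45/92 × 100
= 48.91%

48.91%


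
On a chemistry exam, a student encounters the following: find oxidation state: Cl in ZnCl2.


halide: -1
Oxidation number: -1

-1


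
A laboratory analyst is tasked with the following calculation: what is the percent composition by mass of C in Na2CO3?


M(Na2CO3) = 2×22.99 + 1×12.01 + 3×16.0 = 105.99 g/mol
Mass of C = 1 × 12.01 = 12.01 g/mol
% C = 12.01/105.99 × 100 = 11.33%

11.33%


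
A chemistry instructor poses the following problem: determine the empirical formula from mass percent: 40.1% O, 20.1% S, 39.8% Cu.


Assume 100 g sample. Moles of each element:
  O: 40.1/16.0 = 2.506 mol
  S: 20.1/32.07 = 0.627 mol
  Cu: 39.8/63.55 = 0.626 mol
Divide by smallest (0.626):
  O: 2.506/0.626 = 4.0
  S: 0.627/0.626 = 1.0
  Cu: 0.626/0.626 = 1.0
Empirical formula: CuSO4

CuSO4


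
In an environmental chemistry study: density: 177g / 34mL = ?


ρ = mass/volume
= 177/34
= 5.206 g/mL

5.206 g/mL


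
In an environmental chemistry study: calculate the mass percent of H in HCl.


M(HCl) = 1×1.008 + 1×35.45 = 36.458 g/mol
Mass of H = 1 × 1.008 = 1.008 g/mol
% H = 1.008/36.458 × 100 = 2.76%

2.76%


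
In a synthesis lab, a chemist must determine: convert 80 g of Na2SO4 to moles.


M(Na2SO4) = 142.05 g/mol
n = mass/M = 80/142.05 = 0.5632 mol

0.5632 mol


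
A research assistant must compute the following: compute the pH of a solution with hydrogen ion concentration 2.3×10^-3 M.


pH = -log10([H+]) = -log10(2.3×10^-3)
= 3 - log10(2.3)
= 3 - 0.36
= 2.64

2.64


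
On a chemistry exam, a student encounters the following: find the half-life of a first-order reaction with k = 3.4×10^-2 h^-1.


t½ = ln2/k = 0.693147/(3.4×10^-2 h^-1)
= 20.39 h

20.39 h


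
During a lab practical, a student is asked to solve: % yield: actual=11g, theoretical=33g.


% yield = actual/theoretical × 100
= 11/33 × 100
= 33.33%

33.33%


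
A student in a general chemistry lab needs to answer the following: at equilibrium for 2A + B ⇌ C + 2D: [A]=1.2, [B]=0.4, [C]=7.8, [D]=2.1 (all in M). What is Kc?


Kc = [C][D]^2/([A]^2[B])
= (7.8^1 × 2.1^2)/(1.2^2 × 0.4^1)
= 34.398/0.576
= 59.72

59.72


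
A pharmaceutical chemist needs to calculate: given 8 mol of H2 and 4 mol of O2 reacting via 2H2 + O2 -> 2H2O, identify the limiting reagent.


Mole ratio available / coefficient:
  H2: 8/2 = 4.000
  O2: 4/1 = 4.000
Smaller ratio is limiting.

neither (stoichiometric); H2 and O2 are fully consumed


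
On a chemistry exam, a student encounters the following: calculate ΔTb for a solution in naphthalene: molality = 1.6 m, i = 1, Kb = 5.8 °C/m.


ΔTb = Kb × m × i
= 5.8 × 1.6 × 1
= 9.28 °C

9.28 °C


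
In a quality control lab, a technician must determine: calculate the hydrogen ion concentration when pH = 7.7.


[H+] = 10^(-pH) = 10^(-7.7)
= 2.0×10^-8 M

2.0×10^-8 M


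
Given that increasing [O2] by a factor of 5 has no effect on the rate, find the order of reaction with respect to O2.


rate ∝ [O2]^n
rate ∝ [O2]^0
Order in O2: 0

0


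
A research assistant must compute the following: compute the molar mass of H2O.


M(H2O) = 2×1.008 + 1×16.0
= 2.02 + 16.0
= 18.02 g/mol

18.02 g/mol


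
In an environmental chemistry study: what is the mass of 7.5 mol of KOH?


M(KOH) = 56.11 g/mol
mass = n × M = 7.5 × 56.11 = 420.83 g

420.83 g


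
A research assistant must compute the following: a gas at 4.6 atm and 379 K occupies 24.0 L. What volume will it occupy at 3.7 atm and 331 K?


P1V1/T1 = P2V2/T2
V2 = P1V1T2/(T1P2)
= 4.6×24.0×331/(379×3.7)
= 26.059 L

26.059 L


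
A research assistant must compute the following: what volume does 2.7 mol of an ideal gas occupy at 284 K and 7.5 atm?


PV = nRT  (R = 0.08206 L·atm/(mol·K))
V = nRT/P = 2.7×0.08206×284/7.5
= 8.39 L

8.39 L


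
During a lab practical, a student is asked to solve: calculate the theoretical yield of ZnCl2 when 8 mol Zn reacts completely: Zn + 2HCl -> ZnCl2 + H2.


Mole ratio ZnCl2:Zn = 1:1
n(ZnCl2) = 8 × 1/1 = 8.000 mol
mass = 8.000 × 136.28 = 1090.24 g

1090.24 g


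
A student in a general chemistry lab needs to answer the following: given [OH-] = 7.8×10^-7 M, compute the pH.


pOH = -log10([OH-]) = -log10(7.8×10^-7)
= 7 - log10(7.8) = 6.11
pH = 14 - pOH = 14 - 6.11 = 7.89

7.89


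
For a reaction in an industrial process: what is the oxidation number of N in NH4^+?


x + 4(+1) = +1, so x = -3
Oxidation number: -3

-3


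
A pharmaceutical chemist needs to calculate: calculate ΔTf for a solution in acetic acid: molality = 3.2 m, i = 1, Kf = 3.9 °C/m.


ΔTf = Kf × m × i
= 3.9 × 3.2 × 1
= 12.48 °C

12.48 °C


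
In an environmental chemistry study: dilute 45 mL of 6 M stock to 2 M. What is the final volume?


C1V1 = C2V2
6 × 45 = 2 × V2
V2 = 270/2 = 135.0 mL

135.0 mL


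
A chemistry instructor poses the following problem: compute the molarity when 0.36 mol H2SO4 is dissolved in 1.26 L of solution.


M = n/V = 0.36/1.26 = 0.286 mol/L

0.286 M


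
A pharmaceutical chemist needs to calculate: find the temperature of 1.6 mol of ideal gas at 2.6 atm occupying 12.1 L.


PV = nRT  (R = 0.08206 L·atm/(mol·K))
T = PV/(nR) = 2.6×12.1/(1.6×0.08206)
= 31.46/0.131296
= 239.61 K

239.61 K


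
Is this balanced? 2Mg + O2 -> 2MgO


Equation: 2Mg + O2 -> 2MgO
Check atoms: Mg: 2=2, O: 2=2
Balanced

Yes, balanced


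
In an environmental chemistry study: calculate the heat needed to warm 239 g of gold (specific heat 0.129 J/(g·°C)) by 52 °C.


q = mcΔT = 239 × 0.129 × 52
= 1603.21 J

1603.21 J


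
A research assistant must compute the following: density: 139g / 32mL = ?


ρ = mass/volume
= 139/32
= 4.344 g/mL

4.344 g/mL


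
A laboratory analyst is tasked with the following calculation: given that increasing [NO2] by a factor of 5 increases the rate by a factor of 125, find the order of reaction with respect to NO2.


rate ∝ [NO2]^n
5^n = 125 → n = 3
Order in NO2: 3

3


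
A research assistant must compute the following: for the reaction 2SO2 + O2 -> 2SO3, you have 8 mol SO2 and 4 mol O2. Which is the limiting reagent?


Mole ratio available / coefficient:
  SO2: 8/2 = 4.000
  O2: 4/1 = 4.000
Smaller ratio is limiting.

neither (stoichiometric); SO2 and O2 are fully consumed


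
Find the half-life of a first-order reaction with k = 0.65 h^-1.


t½ = ln2/k = 0.693147/(0.65 h^-1)
= 1.066 h

1.066 h


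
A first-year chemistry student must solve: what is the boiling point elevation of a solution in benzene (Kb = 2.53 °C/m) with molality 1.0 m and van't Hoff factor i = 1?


ΔTb = Kb × m × i
= 2.53 × 1.0 × 1
= 2.53 °C

2.53 °C


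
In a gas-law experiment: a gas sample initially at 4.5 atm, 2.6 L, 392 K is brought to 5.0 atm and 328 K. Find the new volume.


P1V1/T1 = P2V2/T2
V2 = P1V1T2/(T1P2)
= 4.5×2.6×328/(392×5.0)
= 1.958 L

1.958 L


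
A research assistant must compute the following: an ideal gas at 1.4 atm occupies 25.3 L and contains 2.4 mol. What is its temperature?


PV = nRT  (R = 0.08206 L·atm/(mol·K))
T = PV/(nR) = 1.4×25.3/(2.4×0.08206)
= 35.42/0.196944
= 179.85 K

179.85 K


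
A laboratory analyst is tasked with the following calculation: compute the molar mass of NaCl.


M(NaCl) = 1×22.99 + 1×35.45
= 22.99 + 35.45
= 58.44 g/mol

58.44 g/mol


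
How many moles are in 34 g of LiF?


M(LiF) = 25.94 g/mol
n = mass/M = 34/25.94 = 1.3107 mol

1.3107 mol


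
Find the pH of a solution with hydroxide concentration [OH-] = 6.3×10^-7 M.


pOH = -log10([OH-]) = -log10(6.3×10^-7)
= 7 - log10(6.3) = 6.2
pH = 14 - pOH = 14 - 6.2 = 7.8

7.8


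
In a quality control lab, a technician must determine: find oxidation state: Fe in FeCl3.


x + 3(-1) = 0, so x = +3
Oxidation number: +3

+3


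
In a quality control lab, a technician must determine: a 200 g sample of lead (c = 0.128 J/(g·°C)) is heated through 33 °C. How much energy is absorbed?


q = mcΔT = 200 × 0.128 × 33
= 844.80 J

844.80 J


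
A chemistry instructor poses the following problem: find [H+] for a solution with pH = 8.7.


[H+] = 10^(-pH) = 10^(-8.7)
= 2.0×10^-9 M

2.0×10^-9 M


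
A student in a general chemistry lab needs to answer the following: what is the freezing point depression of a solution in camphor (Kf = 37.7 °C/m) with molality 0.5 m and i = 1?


ΔTf = Kf × m × i
= 37.7 × 0.5 × 1
= 18.85 °C

18.85 °C


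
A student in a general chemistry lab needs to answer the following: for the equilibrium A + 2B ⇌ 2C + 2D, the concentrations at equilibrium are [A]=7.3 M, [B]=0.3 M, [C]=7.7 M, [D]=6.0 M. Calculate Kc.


Kc = [C]^2[D]^2/([A][B]^2)
= (7.7^2 × 6.0^2)/(7.3^1 × 0.3^2)
= 2134.44/0.657
= 3249

3249


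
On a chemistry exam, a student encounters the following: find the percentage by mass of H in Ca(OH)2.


M(Ca(OH)2) = 1×40.08 + 2×16.0 + 2×1.008 = 74.096 g/mol
Mass of H = 2 × 1.008 = 2.016 g/mol
% H = 2.016/74.096 × 100 = 2.72%

2.72%


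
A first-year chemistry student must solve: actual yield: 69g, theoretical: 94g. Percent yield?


% yield = actual/theoretical × 100
= 69/94 × 100
= 73.4%

73.4%


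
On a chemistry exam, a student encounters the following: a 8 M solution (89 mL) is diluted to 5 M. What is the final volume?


C1V1 = C2V2
8 × 89 = 5 × V2
V2 = 712/5 = 142.4 mL

142.4 mL


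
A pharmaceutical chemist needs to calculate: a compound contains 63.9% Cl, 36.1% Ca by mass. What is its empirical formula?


Assume 100 g sample. Moles of each element:
  Cl: 63.9/35.45 = 1.803 mol
  Ca: 36.1/40.08 = 0.901 mol
Divide by smallest (0.901):
  Cl: 1.803/0.901 = 2.0
  Ca: 0.901/0.901 = 1.0
Empirical formula: CaCl2

CaCl2


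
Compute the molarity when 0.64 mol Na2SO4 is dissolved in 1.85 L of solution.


M = n/V = 0.64/1.85 = 0.346 mol/L

0.346 M


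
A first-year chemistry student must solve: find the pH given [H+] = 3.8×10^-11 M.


pH = -log10([H+]) = -log10(3.8×10^-11)
= 11 - log10(3.8)
= 11 - 0.58
= 10.42

10.42


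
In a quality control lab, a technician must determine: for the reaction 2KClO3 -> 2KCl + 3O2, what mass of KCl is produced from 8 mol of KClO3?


Mole ratio KCl:KClO3 = 2:2
n(KCl) = 8 × 2/2 = 8.000 mol
mass = 8.000 × 74.55 = 596.4 g

596.4 g


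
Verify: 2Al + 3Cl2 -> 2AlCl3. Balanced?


Equation: 2Al + 3Cl2 -> 2AlCl3
Check atoms: Al: 2=2, Cl: 6=6
Balanced

Yes, balanced


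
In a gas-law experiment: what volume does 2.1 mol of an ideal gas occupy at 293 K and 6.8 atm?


PV = nRT  (R = 0.08206 L·atm/(mol·K))
V = nRT/P = 2.1×0.08206×293/6.8
= 7.425 L

7.425 L


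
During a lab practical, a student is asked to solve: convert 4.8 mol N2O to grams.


M(N2O) = 44.02 g/mol
mass = n × M = 4.8 × 44.02 = 211.30 g

211.30 g


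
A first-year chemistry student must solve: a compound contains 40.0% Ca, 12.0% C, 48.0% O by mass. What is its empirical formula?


Assume 100 g sample. Moles of each element:
  Ca: 40.0/40.08 = 0.998 mol
  C: 12.0/12.01 = 0.999 mol
  O: 48.0/16.0 = 3.0 mol
Divide by smallest (0.998):
  Ca: 0.998/0.998 = 1.0
  C: 0.999/0.998 = 1.0
  O: 3.0/0.998 = 3.01
Empirical formula: CaCO3

CaCO3


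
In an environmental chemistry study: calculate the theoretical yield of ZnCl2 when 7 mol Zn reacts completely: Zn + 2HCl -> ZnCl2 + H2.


Mole ratio ZnCl2:Zn = 1:1
n(ZnCl2) = 7 × 1/1 = 7.000 mol
mass = 7.000 × 136.28 = 953.96 g

953.96 g


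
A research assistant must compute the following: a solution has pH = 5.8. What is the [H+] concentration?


[H+] = 10^(-pH) = 10^(-5.8)
= 1.58×10^-6 M

1.58×10^-6 M


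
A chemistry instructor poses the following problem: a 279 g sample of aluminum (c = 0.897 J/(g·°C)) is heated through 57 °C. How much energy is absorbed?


q = mcΔT = 279 × 0.897 × 57
= 14264.99 J

14264.99 J


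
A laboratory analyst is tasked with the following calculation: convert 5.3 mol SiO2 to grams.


M(SiO2) = 60.09 g/mol
mass = n × M = 5.3 × 60.09 = 318.48 g

318.48 g


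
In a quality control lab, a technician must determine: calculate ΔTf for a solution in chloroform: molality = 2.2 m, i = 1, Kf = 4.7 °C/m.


ΔTf = Kf × m × i
= 4.7 × 2.2 × 1
= 10.34 °C

10.34 °C


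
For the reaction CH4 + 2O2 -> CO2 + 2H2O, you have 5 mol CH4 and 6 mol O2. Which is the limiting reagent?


Mole ratio available / coefficient:
  CH4: 5/1 = 5.000
  O2: 6/2 = 3.000
Smaller ratio is limiting.

O2


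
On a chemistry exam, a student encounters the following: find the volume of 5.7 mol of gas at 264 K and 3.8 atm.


PV = nRT  (R = 0.08206 L·atm/(mol·K))
V = nRT/P = 5.7×0.08206×264/3.8
= 32.496 L

32.496 L


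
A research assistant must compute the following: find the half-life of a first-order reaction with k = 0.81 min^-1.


t½ = ln2/k = 0.693147/(0.81 min^-1)
= 0.8557 min

0.8557 min


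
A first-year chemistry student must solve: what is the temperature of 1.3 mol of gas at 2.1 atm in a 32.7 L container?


PV = nRT  (R = 0.08206 L·atm/(mol·K))
T = PV/(nR) = 2.1×32.7/(1.3×0.08206)
= 68.67/0.106678
= 643.71 K

643.71 K


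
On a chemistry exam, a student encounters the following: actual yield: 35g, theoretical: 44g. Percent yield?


% yield = actual/theoretical × 100
= 35/44 × 100
= 79.55%

79.55%


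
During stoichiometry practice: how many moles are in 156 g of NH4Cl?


M(NH4Cl) = 53.49 g/mol
n = mass/M = 156/53.49 = 2.9164 mol

2.9164 mol


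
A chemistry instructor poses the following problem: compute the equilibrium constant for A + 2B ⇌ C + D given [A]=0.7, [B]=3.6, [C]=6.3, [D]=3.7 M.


Kc = [C][D]/([A][B]^2)
= (6.3^1 × 3.7^1)/(0.7^1 × 3.6^2)
= 23.31/9.072
= 2.569

2.569


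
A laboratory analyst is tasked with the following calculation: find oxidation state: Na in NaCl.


Group 1 metal: +1
Oxidation number: +1

+1


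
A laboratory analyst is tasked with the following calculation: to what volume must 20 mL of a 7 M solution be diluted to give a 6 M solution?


C1V1 = C2V2
7 × 20 = 6 × V2
V2 = 140/6 = 23.33 mL

23.33 mL


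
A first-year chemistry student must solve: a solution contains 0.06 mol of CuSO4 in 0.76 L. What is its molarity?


M = n/V = 0.06/0.76 = 0.079 mol/L

0.079 M


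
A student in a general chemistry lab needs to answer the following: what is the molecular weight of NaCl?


M(NaCl) = 1×22.99 + 1×35.45
= 22.99 + 35.45
= 58.44 g/mol

58.44 g/mol


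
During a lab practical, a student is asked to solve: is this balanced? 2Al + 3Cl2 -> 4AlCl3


Equation: 2Al + 3Cl2 -> 4AlCl3
Check atoms: Al: 2≠4, Cl: 6≠12
Not balanced

No, not balanced


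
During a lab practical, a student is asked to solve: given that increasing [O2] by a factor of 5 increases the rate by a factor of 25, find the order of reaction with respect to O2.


rate ∝ [O2]^n
5^n = 25 → n = 2
Order in O2: 2

2


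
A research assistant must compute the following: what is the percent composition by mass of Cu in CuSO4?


M(CuSO4) = 1×63.55 + 1×32.07 + 4×16.0 = 159.62 g/mol
Mass of Cu = 1 × 63.55 = 63.55 g/mol
% Cu = 63.55/159.62 × 100 = 39.81%

39.81%


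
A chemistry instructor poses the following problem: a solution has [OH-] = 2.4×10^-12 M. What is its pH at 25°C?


pOH = -log10([OH-]) = -log10(2.4×10^-12)
= 12 - log10(2.4) = 11.62
pH = 14 - pOH = 14 - 11.62 = 2.38

2.38


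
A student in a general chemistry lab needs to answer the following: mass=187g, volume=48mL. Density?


ρ = mass/volume
= 187/48
= 3.896 g/mL

3.896 g/mL


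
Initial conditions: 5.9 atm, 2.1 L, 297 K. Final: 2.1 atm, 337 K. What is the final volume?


P1V1/T1 = P2V2/T2
V2 = P1V1T2/(T1P2)
= 5.9×2.1×337/(297×2.1)
= 6.695 L

6.695 L


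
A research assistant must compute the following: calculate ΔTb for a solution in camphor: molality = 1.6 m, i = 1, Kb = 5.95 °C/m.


ΔTb = Kb × m × i
= 5.95 × 1.6 × 1
= 9.52 °C

9.52 °C


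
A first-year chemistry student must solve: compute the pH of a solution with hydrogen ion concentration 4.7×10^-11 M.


pH = -log10([H+]) = -log10(4.7×10^-11)
= 11 - log10(4.7)
= 11 - 0.67
= 10.33

10.33


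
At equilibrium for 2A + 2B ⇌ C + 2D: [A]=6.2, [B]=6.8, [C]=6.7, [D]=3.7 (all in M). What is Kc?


Kc = [C][D]^2/([A]^2[B]^2)
= (6.7^1 × 3.7^2)/(6.2^2 × 6.8^2)
= 91.723/1777.4656
= 0.05160

0.05160


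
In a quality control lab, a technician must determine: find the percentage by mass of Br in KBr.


M(KBr) = 1×39.1 + 1×79.9 = 119.00 g/mol
Mass of Br = 1 × 79.9 = 79.90 g/mol
% Br = 79.90/119.00 × 100 = 67.14%

67.14%


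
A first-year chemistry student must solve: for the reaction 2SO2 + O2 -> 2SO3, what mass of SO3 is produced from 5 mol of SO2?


Mole ratio SO3:SO2 = 2:2
n(SO3) = 5 × 2/2 = 5.000 mol
mass = 5.000 × 80.07 = 400.35 g

400.35 g
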